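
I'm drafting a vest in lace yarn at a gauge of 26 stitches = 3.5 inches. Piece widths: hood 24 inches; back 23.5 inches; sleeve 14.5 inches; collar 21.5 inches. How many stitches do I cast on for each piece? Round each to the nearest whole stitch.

hood 178; back 175; sleeve 108; collar 160.

Rate = 26/3.5 = 7.429 sts per in.
hood: 24 × 7.429 = 178.29 → 178.
back: 23.5 × 7.429 = 174.57 → 175.
sleeve: 14.5 × 7.429 = 107.71 → 108.
collar: 21.5 × 7.429 = 159.71 → 160.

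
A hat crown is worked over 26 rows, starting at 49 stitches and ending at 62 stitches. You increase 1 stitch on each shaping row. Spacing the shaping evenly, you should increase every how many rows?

Increase every 2nd row.

Stitches to add: |62 − 49| = 13.
Shaping rows needed: 13 / 1 = 13.
26 rows / 13 = every 2 rows.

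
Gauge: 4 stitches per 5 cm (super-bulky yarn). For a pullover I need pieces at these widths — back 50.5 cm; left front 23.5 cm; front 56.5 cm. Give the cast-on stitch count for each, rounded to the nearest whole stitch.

Rate = 4/5 = 0.8 sts per cm.
back: 50.5 × 0.8 = 40.40 → 40.
left front: 23.5 × 0.8 = 18.80 → 19.
front: 56.5 × 0.8 = 45.20 → 45.

back 40; left front 19; front 45.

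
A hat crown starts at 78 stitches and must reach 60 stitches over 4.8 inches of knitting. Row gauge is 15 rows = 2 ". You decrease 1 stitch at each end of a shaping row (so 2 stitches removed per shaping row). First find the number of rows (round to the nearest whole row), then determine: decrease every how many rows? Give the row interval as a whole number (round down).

Decrease every 4th row.

Rows = 4.8 × 7.5 = 36.0 → 36 rows.
Stitches to remove: 18 → 9 shaping rows (at 2 st each).
36 / 9 = 4.00 → every 4 rows.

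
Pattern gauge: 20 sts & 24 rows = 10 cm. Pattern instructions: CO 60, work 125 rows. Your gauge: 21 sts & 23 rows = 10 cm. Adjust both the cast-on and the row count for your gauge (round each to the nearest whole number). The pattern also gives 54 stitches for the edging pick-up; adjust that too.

Cast on 63 stitches; work 120 rows; edging pick-up 57 stitches.

Stitches: 60 × 21/20 = 63.00 → 63.
Rows: 125 × 23/24 = 119.79 → 120.
edging pick-up: 54 × 21/20 = 56.70 → 57.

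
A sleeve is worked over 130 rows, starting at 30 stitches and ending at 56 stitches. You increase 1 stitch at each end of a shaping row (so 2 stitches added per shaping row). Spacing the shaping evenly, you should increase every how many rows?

Increase every 10th row.

Stitches to add: |56 − 30| = 26.
Shaping rows needed: 26 / 2 = 13.
130 rows / 13 = every 10 rows.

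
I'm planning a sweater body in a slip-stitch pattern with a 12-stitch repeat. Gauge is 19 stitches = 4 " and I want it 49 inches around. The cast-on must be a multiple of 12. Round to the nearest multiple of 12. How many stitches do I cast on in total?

228 stitches.

19 / 4 = 4.75 sts per inch.
49 × 4.75 = 232.75 sts.
Nearest multiple of 12: 228.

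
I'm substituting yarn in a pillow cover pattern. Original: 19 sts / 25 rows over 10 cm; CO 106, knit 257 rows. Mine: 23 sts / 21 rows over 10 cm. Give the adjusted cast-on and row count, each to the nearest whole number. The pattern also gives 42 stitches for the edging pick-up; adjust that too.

Cast on 128 stitches; work 216 rows; edging pick-up 51 stitches.

Stitches: 106 × 23/19 = 128.32 → 128.
Rows: 257 × 21/25 = 215.88 → 216.
edging pick-up: 42 × 23/19 = 50.84 → 51.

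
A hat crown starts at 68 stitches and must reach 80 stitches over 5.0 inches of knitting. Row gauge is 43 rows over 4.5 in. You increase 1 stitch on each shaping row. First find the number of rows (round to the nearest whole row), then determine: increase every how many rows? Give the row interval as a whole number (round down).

Rows = 5.0 × 9.556 = 47.8 → 48 rows.
Stitches to add: 12 → 12 shaping rows (at 1 st each).
48 / 12 = 4.00 → every 4 rows.

Increase every 4th row.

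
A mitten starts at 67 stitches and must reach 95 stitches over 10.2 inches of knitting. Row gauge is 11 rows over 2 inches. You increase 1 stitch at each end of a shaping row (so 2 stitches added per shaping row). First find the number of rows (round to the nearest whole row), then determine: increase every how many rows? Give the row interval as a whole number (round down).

Increase every 4th row.

Rows = 10.2 × 5.5 = 56.1 → 56 rows.
Stitches to add: 28 → 14 shaping rows (at 2 st each).
56 / 14 = 4.00 → every 4 rows.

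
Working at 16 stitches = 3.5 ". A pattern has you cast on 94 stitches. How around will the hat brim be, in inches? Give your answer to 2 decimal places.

20.56 inches.

16 stitches / 3.5 inch = 4.571 stitches per inch.
94 / 4.571 = 20.562 inches.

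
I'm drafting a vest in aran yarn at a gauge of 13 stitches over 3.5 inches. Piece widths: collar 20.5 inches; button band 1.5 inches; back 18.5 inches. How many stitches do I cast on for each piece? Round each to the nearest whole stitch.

collar 76; button band 6; back 69.

Rate = 13/3.5 = 3.714 sts per in.
collar: 20.5 × 3.714 = 76.14 → 76.
button band: 1.5 × 3.714 = 5.57 → 6.
back: 18.5 × 3.714 = 68.71 → 69.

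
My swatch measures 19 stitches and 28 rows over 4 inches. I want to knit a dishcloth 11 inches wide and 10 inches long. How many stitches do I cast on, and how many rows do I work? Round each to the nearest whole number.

Stitch gauge = 19/4 = 4.75 sts/in; 11 × 4.75 = 52.25 → 52 sts.
Row gauge = 28/4 = 7 rows/in; 10 × 7 = 70.00 → 70 rows.

Cast on 52 stitches and work 70 rows.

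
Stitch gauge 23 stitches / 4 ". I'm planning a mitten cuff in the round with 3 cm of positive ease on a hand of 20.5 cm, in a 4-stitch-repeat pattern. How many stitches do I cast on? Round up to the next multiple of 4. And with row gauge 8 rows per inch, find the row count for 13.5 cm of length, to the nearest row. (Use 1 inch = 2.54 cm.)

Cast on 56 stitches; work 43 rows.

Finished = 20.5 + 3 = 23.5 cm.
23.5 cm × 1/2.54 = 9.25 inches.
23/4 = 5.75 sts per in; 9.25 × 5.75 = 53.20 sts.
Next multiple of 4 → 56.
13.5 cm = 5.31 inches; × 8 = 42.52 → 43 rows.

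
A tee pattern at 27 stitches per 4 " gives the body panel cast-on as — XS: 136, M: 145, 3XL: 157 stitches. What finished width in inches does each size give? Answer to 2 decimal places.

27/4 = 6.75 sts per in.
XS: 136 / 6.75 = 20.148 → 20.15 in.
M: 145 / 6.75 = 21.481 → 21.48 in.
3XL: 157 / 6.75 = 23.259 → 23.26 in.

XS 20.15 inches; M 21.48 inches; 3XL 23.26 inches.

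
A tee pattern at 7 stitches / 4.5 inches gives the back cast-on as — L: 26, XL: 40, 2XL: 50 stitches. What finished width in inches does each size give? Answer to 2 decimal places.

7/4.5 = 1.556 sts per in.
L: 26 / 1.556 = 16.714 → 16.71 in.
XL: 40 / 1.556 = 25.714 → 25.71 in.
2XL: 50 / 1.556 = 32.143 → 32.14 in.

L 16.71 inches; XL 25.71 inches; 2XL 32.14 inches.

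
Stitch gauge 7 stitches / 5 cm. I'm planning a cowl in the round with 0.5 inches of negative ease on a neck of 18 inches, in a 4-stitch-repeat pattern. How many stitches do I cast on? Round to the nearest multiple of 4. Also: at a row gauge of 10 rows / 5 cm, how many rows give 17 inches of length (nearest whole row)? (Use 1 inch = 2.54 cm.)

Cast on 64 stitches; work 86 rows.

Finished = 18 − 0.5 = 17.5 inches.
17.5 inches × 2.54 = 44.45 cm.
7/5 = 1.4 sts per cm; 44.45 × 1.4 = 62.23 sts.
Nearest multiple of 4 → 64.
17 inches = 43.18 cm; × 2 = 86.36 → 86 rows.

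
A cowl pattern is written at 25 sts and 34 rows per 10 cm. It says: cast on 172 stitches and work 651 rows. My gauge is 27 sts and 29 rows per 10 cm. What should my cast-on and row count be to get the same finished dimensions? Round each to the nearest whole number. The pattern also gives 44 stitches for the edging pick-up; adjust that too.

Stitches: 172 × 27/25 = 185.76 → 186.
Rows: 651 × 29/34 = 555.26 → 555.
edging pick-up: 44 × 27/25 = 47.52 → 48.

Cast on 186 stitches; work 555 rows; edging pick-up 48 stitches.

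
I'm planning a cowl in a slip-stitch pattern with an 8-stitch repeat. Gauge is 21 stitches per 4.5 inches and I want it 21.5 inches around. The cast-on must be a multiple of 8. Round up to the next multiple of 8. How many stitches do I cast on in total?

Cast on 104 stitches.

21 / 4.5 = 4.667 sts per inch.
21.5 × 4.667 = 100.33 sts.
Next multiple of 8: 104.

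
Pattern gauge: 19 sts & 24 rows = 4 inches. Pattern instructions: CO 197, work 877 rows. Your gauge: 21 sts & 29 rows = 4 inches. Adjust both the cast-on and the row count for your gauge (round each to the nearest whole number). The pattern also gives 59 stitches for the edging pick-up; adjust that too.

Stitches: 197 × 21/19 = 217.74 → 218.
Rows: 877 × 29/24 = 1059.71 → 1060.
edging pick-up: 59 × 21/19 = 65.21 → 65.

Cast on 218 stitches; work 1060 rows; edging pick-up 65 stitches.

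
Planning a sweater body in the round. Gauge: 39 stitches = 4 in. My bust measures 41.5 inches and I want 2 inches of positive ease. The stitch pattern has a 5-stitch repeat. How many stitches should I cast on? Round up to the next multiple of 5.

Finished = 41.5 + 2 = 43.5 inches.
39 / 4 = 9.75 sts/in.
43.5 × 9.75 = 424.12 sts.
Next multiple of 5: 425.

CO 425 sts.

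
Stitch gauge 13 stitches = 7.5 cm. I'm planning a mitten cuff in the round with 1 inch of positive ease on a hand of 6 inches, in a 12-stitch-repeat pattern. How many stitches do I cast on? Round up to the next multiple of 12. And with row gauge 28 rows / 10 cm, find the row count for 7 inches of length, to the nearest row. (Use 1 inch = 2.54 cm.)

Finished = 6 + 1 = 7 inches.
7 inches × 2.54 = 17.78 cm.
13/7.5 = 1.733 sts per cm; 17.78 × 1.733 = 30.82 sts.
Next multiple of 12 → 36.
7 inches = 17.78 cm; × 2.8 = 49.78 → 50 rows.

Cast on 36 stitches; work 50 rows.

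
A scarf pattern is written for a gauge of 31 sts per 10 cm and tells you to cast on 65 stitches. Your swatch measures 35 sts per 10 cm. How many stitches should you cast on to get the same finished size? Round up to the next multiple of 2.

Scale factor = 35 / 31 = 1.129.
65 × 35 / 31 = 73.39 sts.
→ 74 sts.

CO 74 sts.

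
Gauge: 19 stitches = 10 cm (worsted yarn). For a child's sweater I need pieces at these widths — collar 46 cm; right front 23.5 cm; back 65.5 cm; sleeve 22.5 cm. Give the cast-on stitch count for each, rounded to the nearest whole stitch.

collar 87; right front 45; back 124; sleeve 43.

Rate = 19/10 = 1.9 sts per cm.
collar: 46 × 1.9 = 87.40 → 87.
right front: 23.5 × 1.9 = 44.65 → 45.
back: 65.5 × 1.9 = 124.45 → 124.
sleeve: 22.5 × 1.9 = 42.75 → 43.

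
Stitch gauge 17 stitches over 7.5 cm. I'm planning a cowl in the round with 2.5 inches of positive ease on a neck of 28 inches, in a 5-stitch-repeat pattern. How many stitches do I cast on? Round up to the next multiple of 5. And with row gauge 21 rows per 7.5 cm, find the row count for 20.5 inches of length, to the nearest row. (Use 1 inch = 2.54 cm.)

Cast on 180 stitches; work 146 rows.

Finished = 28 + 2.5 = 30.5 inches.
30.5 inches × 2.54 = 77.47 cm.
17/7.5 = 2.267 sts per cm; 77.47 × 2.267 = 175.60 sts.
Next multiple of 5 → 180.
20.5 inches = 52.07 cm; × 2.8 = 145.80 → 146 rows.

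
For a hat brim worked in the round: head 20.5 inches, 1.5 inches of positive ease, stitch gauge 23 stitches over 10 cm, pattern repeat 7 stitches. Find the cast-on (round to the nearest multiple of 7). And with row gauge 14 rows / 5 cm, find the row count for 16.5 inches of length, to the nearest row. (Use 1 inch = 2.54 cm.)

Cast on 126 stitches; work 117 rows.

Finished = 20.5 + 1.5 = 22 inches.
22 inches × 2.54 = 55.88 cm.
23/10 = 2.3 sts per cm; 55.88 × 2.3 = 128.52 sts.
Nearest multiple of 7 → 126.
16.5 inches = 41.91 cm; × 2.8 = 117.35 → 117 rows.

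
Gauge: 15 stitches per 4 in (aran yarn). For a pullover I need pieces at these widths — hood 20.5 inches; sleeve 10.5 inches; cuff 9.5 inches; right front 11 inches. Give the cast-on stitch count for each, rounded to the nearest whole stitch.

Rate = 15/4 = 3.75 sts per in.
hood: 20.5 × 3.75 = 76.88 → 77.
sleeve: 10.5 × 3.75 = 39.38 → 39.
cuff: 9.5 × 3.75 = 35.62 → 36.
right front: 11 × 3.75 = 41.25 → 41.

hood 77; sleeve 39; cuff 36; right front 41.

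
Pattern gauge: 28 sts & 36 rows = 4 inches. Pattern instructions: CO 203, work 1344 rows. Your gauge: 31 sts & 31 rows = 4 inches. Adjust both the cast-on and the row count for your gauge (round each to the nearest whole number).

Cast on 225 stitches; work 1157 rows.

Stitches: 203 × 31/28 = 224.75 → 225.
Rows: 1344 × 31/36 = 1157.33 → 1157.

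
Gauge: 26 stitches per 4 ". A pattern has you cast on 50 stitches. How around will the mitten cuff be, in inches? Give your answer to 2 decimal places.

26 stitches / 4 inch = 6.5 stitches per inch.
50 / 6.5 = 7.692 inches.

7.69 inches.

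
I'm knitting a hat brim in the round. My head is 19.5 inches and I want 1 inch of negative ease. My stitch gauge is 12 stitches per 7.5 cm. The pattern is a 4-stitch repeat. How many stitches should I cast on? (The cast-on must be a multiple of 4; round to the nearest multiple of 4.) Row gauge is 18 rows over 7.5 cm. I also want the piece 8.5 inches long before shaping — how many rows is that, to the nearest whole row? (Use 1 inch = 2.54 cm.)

Finished = 19.5 − 1 = 18.5 inches.
18.5 inches × 2.54 = 46.99 cm.
12/7.5 = 1.6 sts per cm; 46.99 × 1.6 = 75.18 sts.
Nearest multiple of 4 → 76.
8.5 inches = 21.59 cm; × 2.4 = 51.82 → 52 rows.

Cast on 76 stitches; work 52 rows.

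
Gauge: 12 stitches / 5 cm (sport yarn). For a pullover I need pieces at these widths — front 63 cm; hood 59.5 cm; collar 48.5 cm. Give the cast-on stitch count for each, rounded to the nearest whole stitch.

Rate = 12/5 = 2.4 sts per cm.
front: 63 × 2.4 = 151.20 → 151.
hood: 59.5 × 2.4 = 142.80 → 143.
collar: 48.5 × 2.4 = 116.40 → 116.

front 151; hood 143; collar 116.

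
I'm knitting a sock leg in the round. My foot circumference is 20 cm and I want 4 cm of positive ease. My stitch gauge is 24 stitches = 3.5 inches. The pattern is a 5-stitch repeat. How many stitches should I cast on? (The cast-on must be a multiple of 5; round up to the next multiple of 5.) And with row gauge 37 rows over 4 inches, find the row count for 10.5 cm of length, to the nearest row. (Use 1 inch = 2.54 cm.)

Finished = 20 + 4 = 24 cm.
24 cm × 1/2.54 = 9.45 inches.
24/3.5 = 6.857 sts per in; 9.45 × 6.857 = 64.79 sts.
Next multiple of 5 → 65.
10.5 cm = 4.13 inches; × 9.25 = 38.24 → 38 rows.

Cast on 65 stitches; work 38 rows.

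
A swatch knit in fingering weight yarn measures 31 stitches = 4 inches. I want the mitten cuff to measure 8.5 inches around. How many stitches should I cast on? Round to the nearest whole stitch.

31 stitches / 4 in = 7.75 stitches per inch.
8.5 × 7.75 = 65.88 stitches.
Round to nearest → 66.

Cast on 66 stitches.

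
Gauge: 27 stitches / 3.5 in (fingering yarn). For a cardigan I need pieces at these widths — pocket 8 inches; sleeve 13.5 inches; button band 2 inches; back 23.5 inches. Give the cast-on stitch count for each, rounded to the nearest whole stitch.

Rate = 27/3.5 = 7.714 sts per in.
pocket: 8 × 7.714 = 61.71 → 62.
sleeve: 13.5 × 7.714 = 104.14 → 104.
button band: 2 × 7.714 = 15.43 → 15.
back: 23.5 × 7.714 = 181.29 → 181.

pocket 62; sleeve 104; button band 15; back 181.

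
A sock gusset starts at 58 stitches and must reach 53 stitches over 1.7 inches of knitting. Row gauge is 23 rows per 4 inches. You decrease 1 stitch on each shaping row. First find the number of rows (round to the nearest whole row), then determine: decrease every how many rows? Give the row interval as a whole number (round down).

Rows = 1.7 × 5.75 = 9.8 → 10 rows.
Stitches to remove: 5 → 5 shaping rows (at 1 st each).
10 / 5 = 2.00 → every 2 rows.

Decrease every 2nd row.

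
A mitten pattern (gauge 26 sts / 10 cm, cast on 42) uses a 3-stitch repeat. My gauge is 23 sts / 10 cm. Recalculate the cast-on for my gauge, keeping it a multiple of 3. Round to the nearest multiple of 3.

42 × 23 / 26 = 37.15.
Nearest multiple of 3: 36.

CO 36 sts.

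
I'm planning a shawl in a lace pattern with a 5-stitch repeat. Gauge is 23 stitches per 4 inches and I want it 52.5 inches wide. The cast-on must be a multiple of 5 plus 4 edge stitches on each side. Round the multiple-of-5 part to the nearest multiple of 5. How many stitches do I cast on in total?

Cast on 303 stitches.

23 / 4 = 5.75 sts per inch.
52.5 × 5.75 = 301.88 sts.
Less 8 edge sts → 293.88 for the repeat.
Nearest multiple of 5: 295.
Add back 8 edge sts → 303.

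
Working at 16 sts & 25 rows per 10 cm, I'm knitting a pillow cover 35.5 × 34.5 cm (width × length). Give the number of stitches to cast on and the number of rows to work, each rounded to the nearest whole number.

Stitch gauge = 16/10 = 1.6 sts/cm; 35.5 × 1.6 = 56.80 → 57 sts.
Row gauge = 25/10 = 2.5 rows/cm; 34.5 × 2.5 = 86.25 → 86 rows.

Cast on 57 stitches and work 86 rows.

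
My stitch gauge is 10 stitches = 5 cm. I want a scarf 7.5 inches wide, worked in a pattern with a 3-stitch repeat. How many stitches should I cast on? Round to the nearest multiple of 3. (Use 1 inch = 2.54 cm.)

39 stitches.

7.5 in = 7.5 × 2.54 = 19.05 cm.
10 / 5 = 2 sts/cm.
19.05 × 2 = 38.10 sts.
→ 39.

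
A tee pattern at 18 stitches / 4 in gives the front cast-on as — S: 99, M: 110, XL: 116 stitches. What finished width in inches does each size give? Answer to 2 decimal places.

S 22.00 inches; M 24.44 inches; XL 25.78 inches.

18/4 = 4.5 sts per in.
S: 99 / 4.5 = 22.000 → 22.00 in.
M: 110 / 4.5 = 24.444 → 24.44 in.
XL: 116 / 4.5 = 25.778 → 25.78 in.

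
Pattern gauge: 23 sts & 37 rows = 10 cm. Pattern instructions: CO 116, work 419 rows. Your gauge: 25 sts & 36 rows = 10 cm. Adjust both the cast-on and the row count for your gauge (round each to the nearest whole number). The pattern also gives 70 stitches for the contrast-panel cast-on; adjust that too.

Stitches: 116 × 25/23 = 126.09 → 126.
Rows: 419 × 36/37 = 407.68 → 408.
contrast-panel cast-on: 70 × 25/23 = 76.09 → 76.

Cast on 126 stitches; work 408 rows; contrast-panel cast-on 76 stitches.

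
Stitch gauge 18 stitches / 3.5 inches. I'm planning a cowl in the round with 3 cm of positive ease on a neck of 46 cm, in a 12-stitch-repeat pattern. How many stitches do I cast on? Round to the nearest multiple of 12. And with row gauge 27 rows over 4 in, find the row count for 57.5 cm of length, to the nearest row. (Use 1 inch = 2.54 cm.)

Cast on 96 stitches; work 153 rows.

Finished = 46 + 3 = 49 cm.
49 cm × 1/2.54 = 19.29 inches.
18/3.5 = 5.143 sts per in; 19.29 × 5.143 = 99.21 sts.
Nearest multiple of 12 → 96.
57.5 cm = 22.64 inches; × 6.75 = 152.81 → 153 rows.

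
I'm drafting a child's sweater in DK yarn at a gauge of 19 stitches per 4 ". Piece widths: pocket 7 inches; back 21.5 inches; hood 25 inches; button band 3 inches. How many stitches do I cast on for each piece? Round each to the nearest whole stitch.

pocket 33; back 102; hood 119; button band 14.

Rate = 19/4 = 4.75 sts per in.
pocket: 7 × 4.75 = 33.25 → 33.
back: 21.5 × 4.75 = 102.12 → 102.
hood: 25 × 4.75 = 118.75 → 119.
button band: 3 × 4.75 = 14.25 → 14.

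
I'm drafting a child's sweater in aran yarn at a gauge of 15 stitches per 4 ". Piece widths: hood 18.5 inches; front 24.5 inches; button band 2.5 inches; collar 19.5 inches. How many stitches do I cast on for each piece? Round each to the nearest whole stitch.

Rate = 15/4 = 3.75 sts per in.
hood: 18.5 × 3.75 = 69.38 → 69.
front: 24.5 × 3.75 = 91.88 → 92.
button band: 2.5 × 3.75 = 9.38 → 9.
collar: 19.5 × 3.75 = 73.12 → 73.

hood 69; front 92; button band 9; collar 73.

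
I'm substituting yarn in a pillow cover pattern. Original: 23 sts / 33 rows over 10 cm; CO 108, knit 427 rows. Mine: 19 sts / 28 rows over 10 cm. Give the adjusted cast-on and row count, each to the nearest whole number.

Stitches: 108 × 19/23 = 89.22 → 89.
Rows: 427 × 28/33 = 362.30 → 362.

Cast on 89 stitches; work 362 rows.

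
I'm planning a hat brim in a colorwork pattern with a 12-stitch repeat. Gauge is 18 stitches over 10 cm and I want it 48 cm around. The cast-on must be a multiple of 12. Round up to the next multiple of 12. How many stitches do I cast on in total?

Cast on 96 stitches.

18 / 10 = 1.8 sts per cm.
48 × 1.8 = 86.40 sts.
Next multiple of 12: 96.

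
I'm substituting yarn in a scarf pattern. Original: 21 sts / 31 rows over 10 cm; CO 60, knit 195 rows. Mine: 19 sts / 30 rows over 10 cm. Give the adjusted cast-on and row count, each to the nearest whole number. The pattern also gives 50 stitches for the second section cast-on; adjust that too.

Cast on 54 stitches; work 189 rows; second section cast-on 45 stitches.

Stitches: 60 × 19/21 = 54.29 → 54.
Rows: 195 × 30/31 = 188.71 → 189.
second section cast-on: 50 × 19/21 = 45.24 → 45.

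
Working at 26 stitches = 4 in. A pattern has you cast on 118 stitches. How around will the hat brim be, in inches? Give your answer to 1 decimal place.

18.2 inches.

26 stitches / 4 inch = 6.5 stitches per inch.
118 / 6.5 = 18.15 inches.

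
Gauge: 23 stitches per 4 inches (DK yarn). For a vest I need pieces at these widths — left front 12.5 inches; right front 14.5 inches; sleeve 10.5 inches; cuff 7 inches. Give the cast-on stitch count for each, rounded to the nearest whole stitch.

left front 72; right front 83; sleeve 60; cuff 40.

Rate = 23/4 = 5.75 sts per in.
left front: 12.5 × 5.75 = 71.88 → 72.
right front: 14.5 × 5.75 = 83.38 → 83.
sleeve: 10.5 × 5.75 = 60.38 → 60.
cuff: 7 × 5.75 = 40.25 → 40.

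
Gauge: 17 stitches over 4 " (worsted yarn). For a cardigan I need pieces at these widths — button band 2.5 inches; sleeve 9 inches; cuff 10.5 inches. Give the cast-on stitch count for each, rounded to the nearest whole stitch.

Rate = 17/4 = 4.25 sts per in.
button band: 2.5 × 4.25 = 10.62 → 11.
sleeve: 9 × 4.25 = 38.25 → 38.
cuff: 10.5 × 4.25 = 44.62 → 45.

button band 11; sleeve 38; cuff 45.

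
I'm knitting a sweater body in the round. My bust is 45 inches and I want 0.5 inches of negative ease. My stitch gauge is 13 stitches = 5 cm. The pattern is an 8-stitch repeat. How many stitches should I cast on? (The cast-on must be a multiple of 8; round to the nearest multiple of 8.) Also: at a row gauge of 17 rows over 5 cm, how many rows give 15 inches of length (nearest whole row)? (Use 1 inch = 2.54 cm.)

Cast on 296 stitches; work 130 rows.

Finished = 45 − 0.5 = 44.5 inches.
44.5 inches × 2.54 = 113.03 cm.
13/5 = 2.6 sts per cm; 113.03 × 2.6 = 293.88 sts.
Nearest multiple of 8 → 296.
15 inches = 38.10 cm; × 3.4 = 129.54 → 130 rows.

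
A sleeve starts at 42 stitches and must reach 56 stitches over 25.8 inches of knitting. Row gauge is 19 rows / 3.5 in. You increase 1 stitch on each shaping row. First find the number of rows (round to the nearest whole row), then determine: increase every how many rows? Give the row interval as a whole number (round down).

Increase every 10th row.

Rows = 25.8 × 5.429 = 140.1 → 140 rows.
Stitches to add: 14 → 14 shaping rows (at 1 st each).
140 / 14 = 10.00 → every 10 rows.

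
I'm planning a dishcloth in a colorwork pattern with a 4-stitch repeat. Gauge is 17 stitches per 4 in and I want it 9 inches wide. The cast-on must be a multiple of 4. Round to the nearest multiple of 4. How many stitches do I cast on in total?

17 / 4 = 4.25 sts per inch.
9 × 4.25 = 38.25 sts.
Nearest multiple of 4: 40.

40 stitches.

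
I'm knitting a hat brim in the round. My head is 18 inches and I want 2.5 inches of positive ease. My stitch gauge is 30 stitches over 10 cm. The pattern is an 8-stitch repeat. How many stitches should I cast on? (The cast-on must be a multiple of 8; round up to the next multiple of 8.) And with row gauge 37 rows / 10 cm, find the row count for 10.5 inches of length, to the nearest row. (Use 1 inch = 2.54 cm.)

Finished = 18 + 2.5 = 20.5 inches.
20.5 inches × 2.54 = 52.07 cm.
30/10 = 3 sts per cm; 52.07 × 3 = 156.21 sts.
Next multiple of 8 → 160.
10.5 inches = 26.67 cm; × 3.7 = 98.68 → 99 rows.

Cast on 160 stitches; work 99 rows.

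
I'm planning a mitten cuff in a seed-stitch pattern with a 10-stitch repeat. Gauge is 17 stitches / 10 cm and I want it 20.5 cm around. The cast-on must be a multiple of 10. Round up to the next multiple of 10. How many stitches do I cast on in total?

40 stitches.

17 / 10 = 1.7 sts per cm.
20.5 × 1.7 = 34.85 sts.
Next multiple of 10: 40.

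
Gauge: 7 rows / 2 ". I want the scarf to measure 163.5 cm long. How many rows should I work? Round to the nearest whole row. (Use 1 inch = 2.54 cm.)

163.5 cm = 64.37 in.
7 rows / 2 in = 3.5 rows per inch.
64.37 × 3.5 = 225.30 rows.
Round to nearest → 225.

Knit 225 rows.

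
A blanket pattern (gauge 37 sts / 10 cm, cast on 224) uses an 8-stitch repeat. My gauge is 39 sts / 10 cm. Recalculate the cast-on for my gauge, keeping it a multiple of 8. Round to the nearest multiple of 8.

224 × 39 / 37 = 236.11.
Nearest multiple of 8: 240.

CO 240 sts.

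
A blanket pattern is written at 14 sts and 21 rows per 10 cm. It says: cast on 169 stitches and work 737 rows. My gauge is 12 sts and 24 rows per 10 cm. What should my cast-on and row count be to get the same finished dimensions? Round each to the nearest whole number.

Cast on 145 stitches; work 842 rows.

Stitches: 169 × 12/14 = 144.86 → 145.
Rows: 737 × 24/21 = 842.29 → 842.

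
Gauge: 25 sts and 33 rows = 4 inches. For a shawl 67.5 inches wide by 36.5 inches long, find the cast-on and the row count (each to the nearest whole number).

Cast on 422 stitches and work 301 rows.

Stitch gauge = 25/4 = 6.25 sts/in; 67.5 × 6.25 = 421.88 → 422 sts.
Row gauge = 33/4 = 8.25 rows/in; 36.5 × 8.25 = 301.12 → 301 rows.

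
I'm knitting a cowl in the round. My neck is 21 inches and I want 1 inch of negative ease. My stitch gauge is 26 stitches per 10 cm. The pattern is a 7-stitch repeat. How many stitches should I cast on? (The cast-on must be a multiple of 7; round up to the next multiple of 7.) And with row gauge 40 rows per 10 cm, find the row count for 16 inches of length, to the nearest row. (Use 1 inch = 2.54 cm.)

Finished = 21 − 1 = 20 inches.
20 inches × 2.54 = 50.80 cm.
26/10 = 2.6 sts per cm; 50.80 × 2.6 = 132.08 sts.
Next multiple of 7 → 133.
16 inches = 40.64 cm; × 4 = 162.56 → 163 rows.

Cast on 133 stitches; work 163 rows.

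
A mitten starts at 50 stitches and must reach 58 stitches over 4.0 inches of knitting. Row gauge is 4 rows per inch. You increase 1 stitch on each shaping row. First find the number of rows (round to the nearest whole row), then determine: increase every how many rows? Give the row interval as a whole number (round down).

Rows = 4.0 × 4 = 16.0 → 16 rows.
Stitches to add: 8 → 8 shaping rows (at 1 st each).
16 / 8 = 2.00 → every 2 rows.

Increase every 2nd row.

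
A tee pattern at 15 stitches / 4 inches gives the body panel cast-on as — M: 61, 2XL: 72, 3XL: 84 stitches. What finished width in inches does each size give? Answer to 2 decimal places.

15/4 = 3.75 sts per in.
M: 61 / 3.75 = 16.267 → 16.27 in.
2XL: 72 / 3.75 = 19.200 → 19.20 in.
3XL: 84 / 3.75 = 22.400 → 22.40 in.

M 16.27 inches; 2XL 19.20 inches; 3XL 22.40 inches.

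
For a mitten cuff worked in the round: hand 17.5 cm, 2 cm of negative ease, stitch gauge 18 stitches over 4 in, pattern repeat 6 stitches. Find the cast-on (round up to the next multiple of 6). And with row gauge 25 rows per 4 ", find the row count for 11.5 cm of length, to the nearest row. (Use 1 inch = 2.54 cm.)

Cast on 30 stitches; work 28 rows.

Finished = 17.5 − 2 = 15.5 cm.
15.5 cm × 1/2.54 = 6.10 inches.
18/4 = 4.5 sts per in; 6.10 × 4.5 = 27.46 sts.
Next multiple of 6 → 30.
11.5 cm = 4.53 inches; × 6.25 = 28.30 → 28 rows.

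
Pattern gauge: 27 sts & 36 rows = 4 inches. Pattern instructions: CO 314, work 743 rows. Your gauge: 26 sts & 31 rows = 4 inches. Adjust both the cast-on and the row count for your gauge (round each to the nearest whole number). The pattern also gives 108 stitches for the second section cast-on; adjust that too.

Stitches: 314 × 26/27 = 302.37 → 302.
Rows: 743 × 31/36 = 639.81 → 640.
second section cast-on: 108 × 26/27 = 104.00 → 104.

Cast on 302 stitches; work 640 rows; second section cast-on 104 stitches.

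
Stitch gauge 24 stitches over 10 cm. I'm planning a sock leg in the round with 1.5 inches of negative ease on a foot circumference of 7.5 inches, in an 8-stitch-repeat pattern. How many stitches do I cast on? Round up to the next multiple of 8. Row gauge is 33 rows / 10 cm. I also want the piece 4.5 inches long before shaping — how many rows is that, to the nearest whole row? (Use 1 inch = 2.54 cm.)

Cast on 40 stitches; work 38 rows.

Finished = 7.5 − 1.5 = 6 inches.
6 inches × 2.54 = 15.24 cm.
24/10 = 2.4 sts per cm; 15.24 × 2.4 = 36.58 sts.
Next multiple of 8 → 40.
4.5 inches = 11.43 cm; × 3.3 = 37.72 → 38 rows.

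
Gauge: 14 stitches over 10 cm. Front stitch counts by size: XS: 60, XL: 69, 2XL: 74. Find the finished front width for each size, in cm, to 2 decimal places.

14/10 = 1.4 sts per cm.
XS: 60 / 1.4 = 42.857 → 42.86 cm.
XL: 69 / 1.4 = 49.286 → 49.29 cm.
2XL: 74 / 1.4 = 52.857 → 52.86 cm.

XS 42.86 cm; XL 49.29 cm; 2XL 52.86 cm.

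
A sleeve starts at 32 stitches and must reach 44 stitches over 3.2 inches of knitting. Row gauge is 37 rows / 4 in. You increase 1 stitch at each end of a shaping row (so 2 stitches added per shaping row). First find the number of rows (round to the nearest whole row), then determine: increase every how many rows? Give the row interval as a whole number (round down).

Rows = 3.2 × 9.25 = 29.6 → 30 rows.
Stitches to add: 12 → 6 shaping rows (at 2 st each).
30 / 6 = 5.00 → every 5 rows.

Increase every 5th row.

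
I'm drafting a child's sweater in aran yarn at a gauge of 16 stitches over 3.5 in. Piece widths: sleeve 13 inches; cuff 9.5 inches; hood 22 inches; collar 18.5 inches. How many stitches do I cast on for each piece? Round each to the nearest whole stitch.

Rate = 16/3.5 = 4.571 sts per in.
sleeve: 13 × 4.571 = 59.43 → 59.
cuff: 9.5 × 4.571 = 43.43 → 43.
hood: 22 × 4.571 = 100.57 → 101.
collar: 18.5 × 4.571 = 84.57 → 85.

sleeve 59; cuff 43; hood 101; collar 85.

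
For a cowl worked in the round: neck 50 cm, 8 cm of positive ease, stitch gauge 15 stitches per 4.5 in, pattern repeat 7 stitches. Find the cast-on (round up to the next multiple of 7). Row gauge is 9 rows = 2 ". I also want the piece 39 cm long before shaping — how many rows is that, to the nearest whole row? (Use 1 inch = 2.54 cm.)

Finished = 50 + 8 = 58 cm.
58 cm × 1/2.54 = 22.83 inches.
15/4.5 = 3.333 sts per in; 22.83 × 3.333 = 76.12 sts.
Next multiple of 7 → 77.
39 cm = 15.35 inches; × 4.5 = 69.09 → 69 rows.

Cast on 77 stitches; work 69 rows.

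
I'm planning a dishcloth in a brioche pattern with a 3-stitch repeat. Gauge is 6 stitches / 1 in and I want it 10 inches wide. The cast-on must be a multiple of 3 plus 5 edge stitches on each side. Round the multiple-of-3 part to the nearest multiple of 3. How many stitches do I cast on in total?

6 / 1 = 6 sts per inch.
10 × 6 = 60.00 sts.
Less 10 edge sts → 50.00 for the repeat.
Nearest multiple of 3: 51.
Add back 10 edge sts → 61.

61 stitches.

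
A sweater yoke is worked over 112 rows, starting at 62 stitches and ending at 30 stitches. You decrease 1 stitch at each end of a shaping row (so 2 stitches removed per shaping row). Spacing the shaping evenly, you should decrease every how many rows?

Stitches to remove: |30 − 62| = 32.
Shaping rows needed: 32 / 2 = 16.
112 rows / 16 = every 7 rows.

Decrease every 7th row.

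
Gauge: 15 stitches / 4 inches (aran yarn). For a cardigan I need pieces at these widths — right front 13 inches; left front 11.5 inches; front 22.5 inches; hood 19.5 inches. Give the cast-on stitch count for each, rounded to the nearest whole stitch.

Rate = 15/4 = 3.75 sts per in.
right front: 13 × 3.75 = 48.75 → 49.
left front: 11.5 × 3.75 = 43.12 → 43.
front: 22.5 × 3.75 = 84.38 → 84.
hood: 19.5 × 3.75 = 73.12 → 73.

right front 49; left front 43; front 84; hood 73.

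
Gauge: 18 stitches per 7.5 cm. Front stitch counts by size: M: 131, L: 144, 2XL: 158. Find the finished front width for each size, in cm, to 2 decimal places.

18/7.5 = 2.4 sts per cm.
M: 131 / 2.4 = 54.583 → 54.58 cm.
L: 144 / 2.4 = 60.000 → 60.00 cm.
2XL: 158 / 2.4 = 65.833 → 65.83 cm.

M 54.58 cm; L 60.00 cm; 2XL 65.83 cm.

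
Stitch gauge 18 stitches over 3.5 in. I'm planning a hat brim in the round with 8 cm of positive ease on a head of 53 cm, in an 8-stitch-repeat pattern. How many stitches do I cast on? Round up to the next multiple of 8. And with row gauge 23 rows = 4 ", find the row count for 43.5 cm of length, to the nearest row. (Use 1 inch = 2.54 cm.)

Cast on 128 stitches; work 98 rows.

Finished = 53 + 8 = 61 cm.
61 cm × 1/2.54 = 24.02 inches.
18/3.5 = 5.143 sts per in; 24.02 × 5.143 = 123.51 sts.
Next multiple of 8 → 128.
43.5 cm = 17.13 inches; × 5.75 = 98.47 → 98 rows.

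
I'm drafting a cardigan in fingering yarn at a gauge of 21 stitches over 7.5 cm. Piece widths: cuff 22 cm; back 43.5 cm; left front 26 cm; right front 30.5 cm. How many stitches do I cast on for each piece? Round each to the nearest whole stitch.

cuff 62; back 122; left front 73; right front 85.

Rate = 21/7.5 = 2.8 sts per cm.
cuff: 22 × 2.8 = 61.60 → 62.
back: 43.5 × 2.8 = 121.80 → 122.
left front: 26 × 2.8 = 72.80 → 73.
right front: 30.5 × 2.8 = 85.40 → 85.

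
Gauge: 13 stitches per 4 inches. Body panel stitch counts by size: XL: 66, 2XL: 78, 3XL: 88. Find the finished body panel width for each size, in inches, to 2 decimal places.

13/4 = 3.25 sts per in.
XL: 66 / 3.25 = 20.308 → 20.31 in.
2XL: 78 / 3.25 = 24.000 → 24.00 in.
3XL: 88 / 3.25 = 27.077 → 27.08 in.

XL 20.31 inches; 2XL 24.00 inches; 3XL 27.08 inches.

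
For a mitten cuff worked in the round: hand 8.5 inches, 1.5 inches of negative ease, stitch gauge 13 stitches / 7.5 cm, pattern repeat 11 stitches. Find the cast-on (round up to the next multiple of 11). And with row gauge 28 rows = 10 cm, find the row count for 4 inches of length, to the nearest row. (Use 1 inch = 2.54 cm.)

Finished = 8.5 − 1.5 = 7 inches.
7 inches × 2.54 = 17.78 cm.
13/7.5 = 1.733 sts per cm; 17.78 × 1.733 = 30.82 sts.
Next multiple of 11 → 33.
4 inches = 10.16 cm; × 2.8 = 28.45 → 28 rows.

Cast on 33 stitches; work 28 rows.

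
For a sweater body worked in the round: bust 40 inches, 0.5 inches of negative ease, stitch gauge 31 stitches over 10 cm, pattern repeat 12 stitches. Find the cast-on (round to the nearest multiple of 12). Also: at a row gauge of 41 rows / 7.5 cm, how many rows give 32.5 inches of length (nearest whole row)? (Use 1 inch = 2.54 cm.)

Cast on 312 stitches; work 451 rows.

Finished = 40 − 0.5 = 39.5 inches.
39.5 inches × 2.54 = 100.33 cm.
31/10 = 3.1 sts per cm; 100.33 × 3.1 = 311.02 sts.
Nearest multiple of 12 → 312.
32.5 inches = 82.55 cm; × 5.467 = 451.27 → 451 rows.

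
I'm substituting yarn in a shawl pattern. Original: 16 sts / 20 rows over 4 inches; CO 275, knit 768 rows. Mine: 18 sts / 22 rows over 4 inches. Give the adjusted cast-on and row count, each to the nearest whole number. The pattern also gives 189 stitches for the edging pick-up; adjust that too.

Stitches: 275 × 18/16 = 309.38 → 309.
Rows: 768 × 22/20 = 844.80 → 845.
edging pick-up: 189 × 18/16 = 212.62 → 213.

Cast on 309 stitches; work 845 rows; edging pick-up 213 stitches.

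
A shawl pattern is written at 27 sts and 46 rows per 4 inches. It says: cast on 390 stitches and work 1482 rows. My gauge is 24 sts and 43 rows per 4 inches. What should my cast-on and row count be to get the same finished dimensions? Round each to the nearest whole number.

Stitches: 390 × 24/27 = 346.67 → 347.
Rows: 1482 × 43/46 = 1385.35 → 1385.

Cast on 347 stitches; work 1385 rows.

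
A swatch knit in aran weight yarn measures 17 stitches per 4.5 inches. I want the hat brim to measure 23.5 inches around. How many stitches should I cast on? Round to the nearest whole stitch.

CO 89 sts.

17 stitches / 4.5 in = 3.778 stitches per inch.
23.5 × 3.778 = 88.78 stitches.
Round to nearest → 89.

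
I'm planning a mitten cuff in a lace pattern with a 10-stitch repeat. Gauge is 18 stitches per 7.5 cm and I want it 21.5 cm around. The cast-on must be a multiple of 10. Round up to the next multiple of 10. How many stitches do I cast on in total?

60 stitches.

18 / 7.5 = 2.4 sts per cm.
21.5 × 2.4 = 51.60 sts.
Next multiple of 10: 60.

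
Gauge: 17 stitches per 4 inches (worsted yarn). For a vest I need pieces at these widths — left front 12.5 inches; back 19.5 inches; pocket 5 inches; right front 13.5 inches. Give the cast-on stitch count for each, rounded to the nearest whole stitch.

Rate = 17/4 = 4.25 sts per in.
left front: 12.5 × 4.25 = 53.12 → 53.
back: 19.5 × 4.25 = 82.88 → 83.
pocket: 5 × 4.25 = 21.25 → 21.
right front: 13.5 × 4.25 = 57.38 → 57.

left front 53; back 83; pocket 21; right front 57.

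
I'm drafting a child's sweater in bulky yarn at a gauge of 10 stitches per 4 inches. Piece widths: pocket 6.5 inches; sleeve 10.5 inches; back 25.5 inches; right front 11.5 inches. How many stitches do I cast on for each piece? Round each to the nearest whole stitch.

Rate = 10/4 = 2.5 sts per in.
pocket: 6.5 × 2.5 = 16.25 → 16.
sleeve: 10.5 × 2.5 = 26.25 → 26.
back: 25.5 × 2.5 = 63.75 → 64.
right front: 11.5 × 2.5 = 28.75 → 29.

pocket 16; sleeve 26; back 64; right front 29.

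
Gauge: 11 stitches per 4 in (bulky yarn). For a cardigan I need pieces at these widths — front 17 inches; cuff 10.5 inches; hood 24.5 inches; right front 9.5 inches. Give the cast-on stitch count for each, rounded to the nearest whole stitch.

Rate = 11/4 = 2.75 sts per in.
front: 17 × 2.75 = 46.75 → 47.
cuff: 10.5 × 2.75 = 28.88 → 29.
hood: 24.5 × 2.75 = 67.38 → 67.
right front: 9.5 × 2.75 = 26.12 → 26.

front 47; cuff 29; hood 67; right front 26.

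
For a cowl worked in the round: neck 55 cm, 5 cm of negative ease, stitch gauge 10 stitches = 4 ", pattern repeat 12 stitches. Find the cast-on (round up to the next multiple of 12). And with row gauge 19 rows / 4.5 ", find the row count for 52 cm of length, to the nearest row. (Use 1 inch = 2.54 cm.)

Finished = 55 − 5 = 50 cm.
50 cm × 1/2.54 = 19.69 inches.
10/4 = 2.5 sts per in; 19.69 × 2.5 = 49.21 sts.
Next multiple of 12 → 60.
52 cm = 20.47 inches; × 4.222 = 86.44 → 86 rows.

Cast on 60 stitches; work 86 rows.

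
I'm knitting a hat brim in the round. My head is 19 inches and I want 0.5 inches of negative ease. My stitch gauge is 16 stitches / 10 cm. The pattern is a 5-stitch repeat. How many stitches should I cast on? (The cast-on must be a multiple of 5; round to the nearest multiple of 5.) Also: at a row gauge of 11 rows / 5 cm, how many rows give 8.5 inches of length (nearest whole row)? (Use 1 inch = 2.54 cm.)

Cast on 75 stitches; work 47 rows.

Finished = 19 − 0.5 = 18.5 inches.
18.5 inches × 2.54 = 46.99 cm.
16/10 = 1.6 sts per cm; 46.99 × 1.6 = 75.18 sts.
Nearest multiple of 5 → 75.
8.5 inches = 21.59 cm; × 2.2 = 47.50 → 47 rows.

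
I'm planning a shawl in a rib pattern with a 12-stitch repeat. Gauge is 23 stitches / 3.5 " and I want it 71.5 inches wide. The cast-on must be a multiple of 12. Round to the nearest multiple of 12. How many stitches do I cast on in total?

23 / 3.5 = 6.571 sts per inch.
71.5 × 6.571 = 469.86 sts.
Nearest multiple of 12: 468.

468 stitches.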